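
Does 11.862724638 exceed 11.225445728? Yes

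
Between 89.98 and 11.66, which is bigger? 89.98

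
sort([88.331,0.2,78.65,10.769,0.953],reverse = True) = [88.331,78.65,10.769,0.953,0.2]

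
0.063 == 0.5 False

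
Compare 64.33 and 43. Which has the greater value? 64.33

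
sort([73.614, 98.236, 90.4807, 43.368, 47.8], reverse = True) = [98.236, 90.4807, 73.614, 47.8, 43.368]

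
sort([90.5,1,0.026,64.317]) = [0.026,1,64.317,90.5]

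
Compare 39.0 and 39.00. They are equal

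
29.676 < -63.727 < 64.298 False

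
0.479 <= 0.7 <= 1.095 True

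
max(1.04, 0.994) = 1.04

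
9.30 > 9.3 False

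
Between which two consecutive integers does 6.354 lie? 6 and 7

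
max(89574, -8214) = 89574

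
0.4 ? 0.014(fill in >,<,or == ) >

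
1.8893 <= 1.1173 False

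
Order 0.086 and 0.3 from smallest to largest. 0.086, 0.3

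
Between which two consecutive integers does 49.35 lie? 49 and 50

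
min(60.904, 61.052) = 60.904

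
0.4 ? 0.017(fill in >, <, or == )>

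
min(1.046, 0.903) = 0.903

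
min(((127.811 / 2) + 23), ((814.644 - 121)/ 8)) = 86.7055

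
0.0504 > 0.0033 True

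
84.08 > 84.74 False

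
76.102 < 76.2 True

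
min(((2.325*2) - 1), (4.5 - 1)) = 3.5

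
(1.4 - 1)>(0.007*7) True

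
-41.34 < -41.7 False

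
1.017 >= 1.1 False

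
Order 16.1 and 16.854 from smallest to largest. 16.1, 16.854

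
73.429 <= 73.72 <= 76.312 True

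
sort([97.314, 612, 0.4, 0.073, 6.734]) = [0.073, 0.4, 6.734, 97.314, 612]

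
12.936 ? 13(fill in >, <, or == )<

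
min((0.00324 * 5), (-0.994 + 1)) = 0.006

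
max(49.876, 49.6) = 49.876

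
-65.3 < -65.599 False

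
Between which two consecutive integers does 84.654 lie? 84 and 85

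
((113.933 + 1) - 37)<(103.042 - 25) True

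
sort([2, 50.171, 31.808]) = [2, 31.808, 50.171]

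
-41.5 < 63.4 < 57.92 False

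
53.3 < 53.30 False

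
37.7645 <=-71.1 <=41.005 False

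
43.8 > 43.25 True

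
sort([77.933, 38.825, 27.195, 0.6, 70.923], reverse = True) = [77.933, 70.923, 38.825, 27.195, 0.6]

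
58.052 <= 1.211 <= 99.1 False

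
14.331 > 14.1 True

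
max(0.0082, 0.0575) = 0.0575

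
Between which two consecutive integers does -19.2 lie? -20 and -19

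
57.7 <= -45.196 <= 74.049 False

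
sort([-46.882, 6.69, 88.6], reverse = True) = [88.6, 6.69, -46.882]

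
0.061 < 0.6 True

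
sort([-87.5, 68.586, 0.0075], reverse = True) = [68.586, 0.0075, -87.5]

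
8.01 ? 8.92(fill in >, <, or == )<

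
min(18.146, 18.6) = 18.146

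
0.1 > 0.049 True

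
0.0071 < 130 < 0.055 False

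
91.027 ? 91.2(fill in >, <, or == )<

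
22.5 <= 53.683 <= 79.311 True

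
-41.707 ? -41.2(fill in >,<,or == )<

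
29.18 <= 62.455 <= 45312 True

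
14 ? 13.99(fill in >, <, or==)>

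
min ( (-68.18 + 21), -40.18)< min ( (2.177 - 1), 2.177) True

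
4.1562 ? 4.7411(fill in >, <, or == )<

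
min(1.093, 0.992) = 0.992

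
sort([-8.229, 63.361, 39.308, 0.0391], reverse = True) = [63.361, 39.308, 0.0391, -8.229]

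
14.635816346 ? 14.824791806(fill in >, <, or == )<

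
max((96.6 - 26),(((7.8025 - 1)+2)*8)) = 70.6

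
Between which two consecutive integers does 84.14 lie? 84 and 85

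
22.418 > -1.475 True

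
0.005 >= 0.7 False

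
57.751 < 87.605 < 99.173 True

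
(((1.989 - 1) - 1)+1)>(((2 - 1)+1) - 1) False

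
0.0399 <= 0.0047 False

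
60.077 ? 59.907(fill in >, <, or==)>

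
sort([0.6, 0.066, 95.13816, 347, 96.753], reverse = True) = [347, 96.753, 95.13816, 0.6, 0.066]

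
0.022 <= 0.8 True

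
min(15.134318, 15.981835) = 15.134318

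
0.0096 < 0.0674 True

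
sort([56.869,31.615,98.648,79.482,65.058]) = [31.615,56.869,65.058,79.482,98.648]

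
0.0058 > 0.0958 False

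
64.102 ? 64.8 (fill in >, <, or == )<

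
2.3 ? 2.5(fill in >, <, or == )<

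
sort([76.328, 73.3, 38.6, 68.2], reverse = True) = [76.328, 73.3, 68.2, 38.6]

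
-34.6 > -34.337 False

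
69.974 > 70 False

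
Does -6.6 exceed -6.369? No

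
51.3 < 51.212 False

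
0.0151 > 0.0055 True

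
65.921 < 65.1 False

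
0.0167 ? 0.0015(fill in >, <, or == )>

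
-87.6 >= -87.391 False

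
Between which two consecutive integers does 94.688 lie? 94 and 95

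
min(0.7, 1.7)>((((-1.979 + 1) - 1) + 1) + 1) True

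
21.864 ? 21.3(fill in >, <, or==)>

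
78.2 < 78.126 False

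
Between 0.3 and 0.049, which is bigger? 0.3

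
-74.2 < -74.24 False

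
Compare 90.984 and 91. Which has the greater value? 91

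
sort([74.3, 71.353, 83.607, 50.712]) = [50.712, 71.353, 74.3, 83.607]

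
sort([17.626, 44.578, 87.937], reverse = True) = [87.937, 44.578, 17.626]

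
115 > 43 True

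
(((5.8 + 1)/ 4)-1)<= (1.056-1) False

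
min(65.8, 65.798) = 65.798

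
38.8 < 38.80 False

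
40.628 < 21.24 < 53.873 False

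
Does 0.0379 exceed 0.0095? Yes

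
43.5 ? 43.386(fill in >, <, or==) >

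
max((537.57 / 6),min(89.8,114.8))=89.8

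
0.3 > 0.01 True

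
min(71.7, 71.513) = 71.513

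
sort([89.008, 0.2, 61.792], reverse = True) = [89.008, 61.792, 0.2]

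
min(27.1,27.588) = 27.1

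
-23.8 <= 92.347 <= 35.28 False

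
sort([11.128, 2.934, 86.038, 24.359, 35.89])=[2.934, 11.128, 24.359, 35.89, 86.038]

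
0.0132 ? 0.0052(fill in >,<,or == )>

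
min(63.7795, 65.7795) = 63.7795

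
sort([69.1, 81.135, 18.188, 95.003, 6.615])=[6.615, 18.188, 69.1, 81.135, 95.003]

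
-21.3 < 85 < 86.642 True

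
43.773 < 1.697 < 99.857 False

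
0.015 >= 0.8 False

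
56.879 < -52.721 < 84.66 False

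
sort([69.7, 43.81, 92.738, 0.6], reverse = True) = [92.738, 69.7, 43.81, 0.6]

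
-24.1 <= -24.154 False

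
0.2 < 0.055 False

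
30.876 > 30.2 True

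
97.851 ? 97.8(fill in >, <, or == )>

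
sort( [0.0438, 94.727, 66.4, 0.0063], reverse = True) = [94.727, 66.4, 0.0438, 0.0063]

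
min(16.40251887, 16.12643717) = 16.12643717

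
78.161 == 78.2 False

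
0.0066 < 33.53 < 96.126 True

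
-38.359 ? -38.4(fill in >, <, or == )>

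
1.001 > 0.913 True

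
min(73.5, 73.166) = 73.166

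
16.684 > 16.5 True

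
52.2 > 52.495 False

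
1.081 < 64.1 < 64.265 True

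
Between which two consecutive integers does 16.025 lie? 16 and 17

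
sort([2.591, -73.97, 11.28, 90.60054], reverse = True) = [90.60054, 11.28, 2.591, -73.97]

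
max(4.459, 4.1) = 4.459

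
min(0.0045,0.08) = 0.0045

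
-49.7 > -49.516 False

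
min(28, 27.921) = 27.921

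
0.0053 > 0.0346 False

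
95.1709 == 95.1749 False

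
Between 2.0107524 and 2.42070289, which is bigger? 2.42070289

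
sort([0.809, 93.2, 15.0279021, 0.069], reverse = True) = [93.2, 15.0279021, 0.809, 0.069]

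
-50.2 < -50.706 False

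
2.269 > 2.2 True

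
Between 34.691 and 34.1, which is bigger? 34.691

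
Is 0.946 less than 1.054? Yes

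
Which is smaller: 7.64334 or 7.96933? 7.64334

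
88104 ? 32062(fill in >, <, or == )>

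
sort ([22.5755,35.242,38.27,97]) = [22.5755,35.242,38.27,97]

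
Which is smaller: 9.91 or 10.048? 9.91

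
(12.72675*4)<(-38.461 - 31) False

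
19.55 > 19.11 True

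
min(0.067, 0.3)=0.067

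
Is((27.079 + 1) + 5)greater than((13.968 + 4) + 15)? Yes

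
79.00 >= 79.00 True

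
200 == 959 False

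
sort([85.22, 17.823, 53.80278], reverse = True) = [85.22, 53.80278, 17.823]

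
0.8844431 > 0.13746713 True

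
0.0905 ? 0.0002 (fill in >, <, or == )>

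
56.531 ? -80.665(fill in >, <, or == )>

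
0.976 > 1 False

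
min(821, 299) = 299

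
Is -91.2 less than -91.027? Yes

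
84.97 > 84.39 True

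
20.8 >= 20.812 False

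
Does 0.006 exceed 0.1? No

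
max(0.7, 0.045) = 0.7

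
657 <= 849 True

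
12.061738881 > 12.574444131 False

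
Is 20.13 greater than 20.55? No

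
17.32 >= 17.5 False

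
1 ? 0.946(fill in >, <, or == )>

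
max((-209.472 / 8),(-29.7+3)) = -26.184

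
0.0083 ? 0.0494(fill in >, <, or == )<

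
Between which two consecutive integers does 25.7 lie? 25 and 26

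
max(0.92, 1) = 1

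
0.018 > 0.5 False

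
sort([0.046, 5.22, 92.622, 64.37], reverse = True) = [92.622, 64.37, 5.22, 0.046]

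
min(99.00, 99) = 99.00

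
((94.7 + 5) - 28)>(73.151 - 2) True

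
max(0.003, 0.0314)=0.0314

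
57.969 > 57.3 True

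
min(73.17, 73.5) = 73.17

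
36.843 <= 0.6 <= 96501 False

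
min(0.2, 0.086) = 0.086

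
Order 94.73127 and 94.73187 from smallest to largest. 94.73127, 94.73187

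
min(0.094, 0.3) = 0.094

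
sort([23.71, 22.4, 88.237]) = [22.4, 23.71, 88.237]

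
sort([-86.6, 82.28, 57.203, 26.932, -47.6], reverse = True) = [82.28, 57.203, 26.932, -47.6, -86.6]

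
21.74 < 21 False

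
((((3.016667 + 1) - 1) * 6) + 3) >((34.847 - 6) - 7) False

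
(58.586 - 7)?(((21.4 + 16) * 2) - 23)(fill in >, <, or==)<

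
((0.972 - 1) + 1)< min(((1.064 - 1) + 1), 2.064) True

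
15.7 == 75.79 False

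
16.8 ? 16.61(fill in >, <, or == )>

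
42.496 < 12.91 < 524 False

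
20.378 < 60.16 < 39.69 False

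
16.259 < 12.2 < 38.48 False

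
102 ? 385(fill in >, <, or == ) <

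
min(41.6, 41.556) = 41.556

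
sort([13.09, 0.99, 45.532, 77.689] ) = [0.99, 13.09, 45.532, 77.689]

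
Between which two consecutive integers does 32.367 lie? 32 and 33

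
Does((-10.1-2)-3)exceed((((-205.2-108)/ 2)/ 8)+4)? Yes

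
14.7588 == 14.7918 False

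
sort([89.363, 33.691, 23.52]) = [23.52, 33.691, 89.363]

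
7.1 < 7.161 True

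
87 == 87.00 True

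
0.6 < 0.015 False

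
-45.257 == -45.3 False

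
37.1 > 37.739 False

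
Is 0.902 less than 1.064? Yes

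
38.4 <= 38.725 True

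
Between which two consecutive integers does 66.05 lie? 66 and 67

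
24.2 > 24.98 False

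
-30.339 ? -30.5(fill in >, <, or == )>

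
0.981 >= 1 False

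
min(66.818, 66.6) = 66.6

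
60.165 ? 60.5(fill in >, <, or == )<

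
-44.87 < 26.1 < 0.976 False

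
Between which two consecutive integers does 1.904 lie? 1 and 2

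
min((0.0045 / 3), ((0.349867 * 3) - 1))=0.0015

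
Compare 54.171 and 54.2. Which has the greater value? 54.2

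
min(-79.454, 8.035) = -79.454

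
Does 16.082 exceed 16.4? No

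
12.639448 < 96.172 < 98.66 True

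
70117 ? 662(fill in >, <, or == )>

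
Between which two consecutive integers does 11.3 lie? 11 and 12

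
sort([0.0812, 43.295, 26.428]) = [0.0812, 26.428, 43.295]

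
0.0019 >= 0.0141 False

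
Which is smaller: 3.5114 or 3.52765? 3.5114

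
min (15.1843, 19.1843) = 15.1843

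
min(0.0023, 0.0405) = 0.0023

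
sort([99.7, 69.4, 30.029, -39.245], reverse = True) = [99.7, 69.4, 30.029, -39.245]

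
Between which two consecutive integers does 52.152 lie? 52 and 53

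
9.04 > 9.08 False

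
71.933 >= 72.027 False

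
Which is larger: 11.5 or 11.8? 11.8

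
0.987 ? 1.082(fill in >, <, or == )<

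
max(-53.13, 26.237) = 26.237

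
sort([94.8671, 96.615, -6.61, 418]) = [-6.61, 94.8671, 96.615, 418]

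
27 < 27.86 True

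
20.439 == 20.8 False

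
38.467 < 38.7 True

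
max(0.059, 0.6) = 0.6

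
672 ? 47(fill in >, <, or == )>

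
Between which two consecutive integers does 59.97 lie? 59 and 60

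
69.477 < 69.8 True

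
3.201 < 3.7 True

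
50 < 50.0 False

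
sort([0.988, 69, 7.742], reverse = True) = [69, 7.742, 0.988]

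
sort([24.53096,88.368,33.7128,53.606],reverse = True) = [88.368,53.606,33.7128,24.53096]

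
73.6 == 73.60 True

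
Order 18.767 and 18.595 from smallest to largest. 18.595,18.767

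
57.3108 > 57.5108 False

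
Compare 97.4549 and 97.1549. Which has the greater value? 97.4549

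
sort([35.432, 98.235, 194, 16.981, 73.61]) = [16.981, 35.432, 73.61, 98.235, 194]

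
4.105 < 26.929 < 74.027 True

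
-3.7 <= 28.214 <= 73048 True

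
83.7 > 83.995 False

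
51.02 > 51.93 False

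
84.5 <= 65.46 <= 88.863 False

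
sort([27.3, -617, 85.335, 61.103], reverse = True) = [85.335, 61.103, 27.3, -617]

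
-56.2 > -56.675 True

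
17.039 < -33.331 False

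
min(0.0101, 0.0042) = 0.0042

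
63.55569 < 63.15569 False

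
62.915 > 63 False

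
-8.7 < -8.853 False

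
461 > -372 True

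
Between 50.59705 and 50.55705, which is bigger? 50.59705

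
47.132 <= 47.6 True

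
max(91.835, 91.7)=91.835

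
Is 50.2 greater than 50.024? Yes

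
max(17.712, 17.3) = 17.712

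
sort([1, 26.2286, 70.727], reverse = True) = [70.727, 26.2286, 1]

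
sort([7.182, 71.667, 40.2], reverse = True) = [71.667, 40.2, 7.182]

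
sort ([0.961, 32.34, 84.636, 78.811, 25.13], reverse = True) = [84.636, 78.811, 32.34, 25.13, 0.961]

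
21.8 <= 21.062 False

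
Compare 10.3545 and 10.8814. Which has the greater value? 10.8814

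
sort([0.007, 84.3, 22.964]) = [0.007, 22.964, 84.3]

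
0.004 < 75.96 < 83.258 True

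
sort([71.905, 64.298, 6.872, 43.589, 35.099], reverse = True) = [71.905, 64.298, 43.589, 35.099, 6.872]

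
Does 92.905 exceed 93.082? No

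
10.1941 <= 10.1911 False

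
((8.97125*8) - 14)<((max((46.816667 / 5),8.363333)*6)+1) False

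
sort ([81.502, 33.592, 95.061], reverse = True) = [95.061, 81.502, 33.592]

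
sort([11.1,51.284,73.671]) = [11.1,51.284,73.671]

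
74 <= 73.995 False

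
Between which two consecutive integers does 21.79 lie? 21 and 22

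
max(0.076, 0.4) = 0.4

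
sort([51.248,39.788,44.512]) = [39.788,44.512,51.248]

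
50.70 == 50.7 True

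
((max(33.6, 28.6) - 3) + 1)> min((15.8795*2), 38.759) False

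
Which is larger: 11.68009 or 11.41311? 11.68009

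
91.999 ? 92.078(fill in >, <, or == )<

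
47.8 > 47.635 True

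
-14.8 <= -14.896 False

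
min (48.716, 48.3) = 48.3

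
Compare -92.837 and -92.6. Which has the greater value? -92.6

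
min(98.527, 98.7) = 98.527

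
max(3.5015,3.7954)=3.7954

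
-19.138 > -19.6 True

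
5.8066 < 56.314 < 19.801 False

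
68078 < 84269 True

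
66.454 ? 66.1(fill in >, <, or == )>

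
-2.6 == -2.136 False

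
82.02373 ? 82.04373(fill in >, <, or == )<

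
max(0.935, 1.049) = 1.049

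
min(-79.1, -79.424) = -79.424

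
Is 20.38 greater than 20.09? Yes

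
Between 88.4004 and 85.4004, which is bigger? 88.4004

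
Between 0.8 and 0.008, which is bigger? 0.8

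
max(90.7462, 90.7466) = 90.7466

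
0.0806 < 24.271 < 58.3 True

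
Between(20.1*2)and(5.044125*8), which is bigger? (5.044125*8)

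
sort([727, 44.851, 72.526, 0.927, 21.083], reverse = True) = [727, 72.526, 44.851, 21.083, 0.927]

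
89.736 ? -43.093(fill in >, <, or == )>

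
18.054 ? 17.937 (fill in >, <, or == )>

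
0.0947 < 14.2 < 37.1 True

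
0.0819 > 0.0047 True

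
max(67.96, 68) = 68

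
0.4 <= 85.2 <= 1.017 False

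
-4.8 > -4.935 True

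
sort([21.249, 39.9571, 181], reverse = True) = [181, 39.9571, 21.249]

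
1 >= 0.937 True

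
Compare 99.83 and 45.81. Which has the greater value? 99.83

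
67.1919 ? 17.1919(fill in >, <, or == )>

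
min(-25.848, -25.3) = -25.848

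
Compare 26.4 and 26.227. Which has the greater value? 26.4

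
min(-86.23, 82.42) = -86.23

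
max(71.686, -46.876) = 71.686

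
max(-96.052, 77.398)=77.398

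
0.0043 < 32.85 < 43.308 True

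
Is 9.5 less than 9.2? No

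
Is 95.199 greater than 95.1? Yes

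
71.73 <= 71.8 True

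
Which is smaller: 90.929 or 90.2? 90.2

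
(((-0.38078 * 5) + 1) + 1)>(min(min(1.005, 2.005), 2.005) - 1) True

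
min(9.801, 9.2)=9.2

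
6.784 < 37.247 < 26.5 False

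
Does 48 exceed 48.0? No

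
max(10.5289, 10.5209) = 10.5289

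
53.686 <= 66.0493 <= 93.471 True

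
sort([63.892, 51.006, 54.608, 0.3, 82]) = [0.3, 51.006, 54.608, 63.892, 82]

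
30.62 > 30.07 True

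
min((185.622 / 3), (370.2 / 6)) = 61.7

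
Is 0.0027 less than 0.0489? Yes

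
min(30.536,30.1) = 30.1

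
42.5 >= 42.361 True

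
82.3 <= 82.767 True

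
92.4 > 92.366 True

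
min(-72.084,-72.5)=-72.5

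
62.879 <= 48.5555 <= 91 False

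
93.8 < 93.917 True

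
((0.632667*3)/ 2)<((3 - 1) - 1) True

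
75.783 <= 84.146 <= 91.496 True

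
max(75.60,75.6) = 75.6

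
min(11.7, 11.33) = 11.33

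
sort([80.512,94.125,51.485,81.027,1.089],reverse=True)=[94.125,81.027,80.512,51.485,1.089]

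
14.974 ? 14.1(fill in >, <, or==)>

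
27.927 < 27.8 False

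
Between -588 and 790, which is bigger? 790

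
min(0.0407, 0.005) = 0.005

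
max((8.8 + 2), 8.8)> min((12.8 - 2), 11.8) False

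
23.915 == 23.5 False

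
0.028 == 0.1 False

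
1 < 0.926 False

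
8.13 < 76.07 True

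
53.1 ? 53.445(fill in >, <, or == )<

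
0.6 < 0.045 False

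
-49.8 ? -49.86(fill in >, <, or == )>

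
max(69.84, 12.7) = 69.84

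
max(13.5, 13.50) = 13.50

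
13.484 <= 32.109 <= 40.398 True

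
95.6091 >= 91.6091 True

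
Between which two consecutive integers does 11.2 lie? 11 and 12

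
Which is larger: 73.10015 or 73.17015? 73.17015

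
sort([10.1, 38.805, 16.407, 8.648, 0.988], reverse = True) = [38.805, 16.407, 10.1, 8.648, 0.988]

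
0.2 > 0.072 True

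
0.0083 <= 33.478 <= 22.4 False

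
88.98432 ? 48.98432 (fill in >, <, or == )>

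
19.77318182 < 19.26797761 False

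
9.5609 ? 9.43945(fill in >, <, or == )>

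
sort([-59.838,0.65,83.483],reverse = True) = [83.483,0.65,-59.838]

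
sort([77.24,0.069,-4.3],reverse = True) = [77.24,0.069,-4.3]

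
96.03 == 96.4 False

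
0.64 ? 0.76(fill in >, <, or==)<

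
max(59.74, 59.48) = 59.74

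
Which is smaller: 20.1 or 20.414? 20.1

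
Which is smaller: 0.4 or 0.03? 0.03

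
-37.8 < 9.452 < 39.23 True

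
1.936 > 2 False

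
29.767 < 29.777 True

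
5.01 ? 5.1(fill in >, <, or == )<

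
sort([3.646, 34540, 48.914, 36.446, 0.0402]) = [0.0402, 3.646, 36.446, 48.914, 34540]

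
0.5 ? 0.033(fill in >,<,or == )>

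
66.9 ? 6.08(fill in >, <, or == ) >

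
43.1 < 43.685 True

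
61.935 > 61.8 True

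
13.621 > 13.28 True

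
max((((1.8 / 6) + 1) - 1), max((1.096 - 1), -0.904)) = 0.3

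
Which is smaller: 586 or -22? -22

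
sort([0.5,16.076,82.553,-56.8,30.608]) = [-56.8,0.5,16.076,30.608,82.553]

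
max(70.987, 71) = 71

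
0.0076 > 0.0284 False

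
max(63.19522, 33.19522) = 63.19522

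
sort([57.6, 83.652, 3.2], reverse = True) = [83.652, 57.6, 3.2]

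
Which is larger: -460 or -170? -170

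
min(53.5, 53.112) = 53.112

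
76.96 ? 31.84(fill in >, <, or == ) >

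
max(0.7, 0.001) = 0.7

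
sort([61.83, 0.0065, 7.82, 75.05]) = [0.0065, 7.82, 61.83, 75.05]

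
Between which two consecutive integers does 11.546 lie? 11 and 12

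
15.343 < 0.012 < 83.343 False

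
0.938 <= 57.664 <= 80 True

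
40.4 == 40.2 False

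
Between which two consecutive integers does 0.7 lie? 0 and 1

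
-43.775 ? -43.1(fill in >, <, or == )<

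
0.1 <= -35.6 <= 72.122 False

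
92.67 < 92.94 True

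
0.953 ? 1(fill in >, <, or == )<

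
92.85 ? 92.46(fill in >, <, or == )>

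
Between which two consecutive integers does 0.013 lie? 0 and 1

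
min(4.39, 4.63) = 4.39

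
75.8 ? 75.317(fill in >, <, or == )>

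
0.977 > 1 False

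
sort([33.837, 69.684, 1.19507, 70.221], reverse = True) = [70.221, 69.684, 33.837, 1.19507]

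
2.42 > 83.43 False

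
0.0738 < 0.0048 False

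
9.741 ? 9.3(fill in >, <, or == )>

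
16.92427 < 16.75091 False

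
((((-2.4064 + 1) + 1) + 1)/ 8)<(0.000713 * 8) False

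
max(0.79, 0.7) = 0.79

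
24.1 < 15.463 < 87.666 False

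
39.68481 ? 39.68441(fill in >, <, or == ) >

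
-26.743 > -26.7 False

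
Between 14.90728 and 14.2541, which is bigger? 14.90728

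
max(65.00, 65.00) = 65.00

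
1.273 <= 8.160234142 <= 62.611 True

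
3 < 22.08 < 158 True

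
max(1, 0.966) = 1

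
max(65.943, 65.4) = 65.943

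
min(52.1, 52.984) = 52.1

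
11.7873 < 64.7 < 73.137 True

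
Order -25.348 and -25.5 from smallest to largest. -25.5, -25.348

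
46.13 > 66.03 False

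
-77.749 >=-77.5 False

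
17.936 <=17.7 False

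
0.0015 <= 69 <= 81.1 True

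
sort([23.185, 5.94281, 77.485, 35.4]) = [5.94281, 23.185, 35.4, 77.485]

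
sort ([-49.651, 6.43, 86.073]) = [-49.651, 6.43, 86.073]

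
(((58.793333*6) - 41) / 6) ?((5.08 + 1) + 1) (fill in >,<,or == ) >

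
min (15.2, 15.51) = 15.2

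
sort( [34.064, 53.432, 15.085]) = [15.085, 34.064, 53.432]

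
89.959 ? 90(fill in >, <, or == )<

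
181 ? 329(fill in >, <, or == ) <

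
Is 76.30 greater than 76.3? No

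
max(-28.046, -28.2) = -28.046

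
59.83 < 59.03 False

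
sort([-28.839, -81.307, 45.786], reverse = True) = [45.786, -28.839, -81.307]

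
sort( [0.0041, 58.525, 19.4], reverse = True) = [58.525, 19.4, 0.0041]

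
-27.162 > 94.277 False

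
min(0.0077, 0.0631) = 0.0077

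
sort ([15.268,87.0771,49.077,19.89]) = [15.268,19.89,49.077,87.0771]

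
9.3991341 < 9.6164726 True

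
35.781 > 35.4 True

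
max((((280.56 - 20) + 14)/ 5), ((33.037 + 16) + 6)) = 55.037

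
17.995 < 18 True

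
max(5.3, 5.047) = 5.3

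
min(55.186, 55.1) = 55.1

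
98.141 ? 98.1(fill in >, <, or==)>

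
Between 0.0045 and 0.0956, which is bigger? 0.0956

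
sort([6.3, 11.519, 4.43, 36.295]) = [4.43, 6.3, 11.519, 36.295]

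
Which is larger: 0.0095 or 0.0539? 0.0539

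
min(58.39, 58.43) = 58.39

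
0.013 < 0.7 True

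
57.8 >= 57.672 True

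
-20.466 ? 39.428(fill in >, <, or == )<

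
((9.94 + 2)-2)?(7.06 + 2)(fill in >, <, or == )>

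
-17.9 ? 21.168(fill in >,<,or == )<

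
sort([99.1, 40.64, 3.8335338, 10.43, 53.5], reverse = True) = [99.1, 53.5, 40.64, 10.43, 3.8335338]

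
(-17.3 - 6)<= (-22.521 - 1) False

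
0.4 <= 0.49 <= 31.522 True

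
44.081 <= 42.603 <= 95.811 False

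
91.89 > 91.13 True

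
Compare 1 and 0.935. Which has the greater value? 1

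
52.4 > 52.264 True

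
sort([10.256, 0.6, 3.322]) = [0.6, 3.322, 10.256]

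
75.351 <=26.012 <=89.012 False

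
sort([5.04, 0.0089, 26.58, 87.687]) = [0.0089, 5.04, 26.58, 87.687]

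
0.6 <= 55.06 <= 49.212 False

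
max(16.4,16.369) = 16.4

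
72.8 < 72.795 False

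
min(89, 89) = 89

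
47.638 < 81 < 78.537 False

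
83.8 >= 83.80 True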